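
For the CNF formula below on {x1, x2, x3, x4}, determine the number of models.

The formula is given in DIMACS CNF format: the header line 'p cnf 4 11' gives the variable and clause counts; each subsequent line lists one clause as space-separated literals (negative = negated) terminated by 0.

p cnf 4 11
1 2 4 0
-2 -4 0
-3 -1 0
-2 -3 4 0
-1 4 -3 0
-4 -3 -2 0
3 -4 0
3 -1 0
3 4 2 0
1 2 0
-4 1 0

There are 2^4 = 16 truth assignments over (x1, x2, x3, x4).
Check each against the 11 clauses (columns in the order x1, x2, x3, x4):
  F F F F  ✗ fails (x1 ∨ x2 ∨ x4)
  F F F T  ✗ fails (x3 ∨ ¬x4)
  F F T F  ✗ fails (x1 ∨ x2 ∨ x4)
  F F T T  ✗ fails (x1 ∨ x2)
  F T F F  ✓ satisfies all
  F T F T  ✗ fails (¬x2 ∨ ¬x4)
  F T T F  ✗ fails (¬x2 ∨ ¬x3 ∨ x4)
  F T T T  ✗ fails (¬x2 ∨ ¬x4)
  T F F F  ✗ fails (x3 ∨ ¬x1)
  T F F T  ✗ fails (x3 ∨ ¬x4)
  T F T F  ✗ fails (¬x3 ∨ ¬x1)
  T F T T  ✗ fails (¬x3 ∨ ¬x1)
  T T F F  ✗ fails (x3 ∨ ¬x1)
  T T F T  ✗ fails (¬x2 ∨ ¬x4)
  T T T F  ✗ fails (¬x3 ∨ ¬x1)
  T T T T  ✗ fails (¬x2 ∨ ¬x4)
1 of the 16 rows is a model.

1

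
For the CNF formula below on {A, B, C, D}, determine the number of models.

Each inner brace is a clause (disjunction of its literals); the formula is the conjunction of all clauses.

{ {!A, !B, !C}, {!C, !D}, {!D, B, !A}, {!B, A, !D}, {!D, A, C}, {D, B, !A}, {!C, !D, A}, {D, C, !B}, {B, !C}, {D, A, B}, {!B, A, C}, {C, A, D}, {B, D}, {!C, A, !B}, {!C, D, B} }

1

There are 2^4 = 16 truth assignments over (A, B, C, D).
Check each against the 15 clauses (columns in the order A, B, C, D):
  F F F F  ✗ fails (D || A || B)
  F F F T  ✗ fails (!D || A || C)
  F F T F  ✗ fails (B || !C)
  F F T T  ✗ fails (!C || !D)
  F T F F  ✗ fails (D || C || !B)
  F T F T  ✗ fails (!B || A || !D)
  F T T F  ✗ fails (!C || A || !B)
  F T T T  ✗ fails (!C || !D)
  T F F F  ✗ fails (D || B || !A)
  T F F T  ✗ fails (!D || B || !A)
  T F T F  ✗ fails (D || B || !A)
  T F T T  ✗ fails (!C || !D)
  T T F F  ✗ fails (D || C || !B)
  T T F T  ✓ satisfies all
  T T T F  ✗ fails (!A || !B || !C)
  T T T T  ✗ fails (!A || !B || !C)
1 of the 16 rows is a model.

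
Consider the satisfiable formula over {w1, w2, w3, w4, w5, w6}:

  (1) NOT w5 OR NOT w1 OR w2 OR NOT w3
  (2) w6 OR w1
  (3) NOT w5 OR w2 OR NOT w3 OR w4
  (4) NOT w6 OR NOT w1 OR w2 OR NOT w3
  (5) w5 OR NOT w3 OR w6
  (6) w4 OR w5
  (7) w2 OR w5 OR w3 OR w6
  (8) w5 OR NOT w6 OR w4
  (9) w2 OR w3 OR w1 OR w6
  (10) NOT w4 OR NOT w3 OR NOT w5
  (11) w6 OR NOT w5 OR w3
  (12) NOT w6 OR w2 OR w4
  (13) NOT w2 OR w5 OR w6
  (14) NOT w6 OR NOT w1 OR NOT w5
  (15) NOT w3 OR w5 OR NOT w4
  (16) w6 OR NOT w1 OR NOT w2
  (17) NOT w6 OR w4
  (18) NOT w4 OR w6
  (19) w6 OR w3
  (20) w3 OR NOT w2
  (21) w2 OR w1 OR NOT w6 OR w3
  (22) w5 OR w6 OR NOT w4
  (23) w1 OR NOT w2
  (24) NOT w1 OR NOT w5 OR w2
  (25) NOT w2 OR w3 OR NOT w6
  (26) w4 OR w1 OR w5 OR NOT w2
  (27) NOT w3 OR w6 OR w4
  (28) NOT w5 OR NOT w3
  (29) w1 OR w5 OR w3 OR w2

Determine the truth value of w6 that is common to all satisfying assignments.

Suppose w6 = false.
From the singleton clause (w1), w1 = true.
From the singleton clause (NOT w2), w2 = false.
From the singleton clause (NOT w4), w4 = false.
From the singleton clause (w5), w5 = true.
Now (NOT w5) is unsatisfied and unit — conflict.
So every satisfying assignment has w6 = True.

True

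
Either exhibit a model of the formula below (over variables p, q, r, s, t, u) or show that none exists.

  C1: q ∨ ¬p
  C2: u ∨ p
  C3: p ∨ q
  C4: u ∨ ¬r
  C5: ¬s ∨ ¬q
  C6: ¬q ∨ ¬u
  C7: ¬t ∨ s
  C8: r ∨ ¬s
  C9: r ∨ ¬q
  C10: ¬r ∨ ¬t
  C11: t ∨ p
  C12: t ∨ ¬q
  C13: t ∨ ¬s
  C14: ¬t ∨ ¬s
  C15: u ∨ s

UNSATISFIABLE

Branch on q: set q = True.
The clause (¬s) is unit, so s = False.
The clause (¬u) is unit, so u = False.
Now (u) is unsatisfied and unit — conflict.
Backtrack on q: now try q = False.
The clause (¬p) is unit, so p = False.
Now (p) is unsatisfied and unit — conflict.
Either choice for q ends in contradiction.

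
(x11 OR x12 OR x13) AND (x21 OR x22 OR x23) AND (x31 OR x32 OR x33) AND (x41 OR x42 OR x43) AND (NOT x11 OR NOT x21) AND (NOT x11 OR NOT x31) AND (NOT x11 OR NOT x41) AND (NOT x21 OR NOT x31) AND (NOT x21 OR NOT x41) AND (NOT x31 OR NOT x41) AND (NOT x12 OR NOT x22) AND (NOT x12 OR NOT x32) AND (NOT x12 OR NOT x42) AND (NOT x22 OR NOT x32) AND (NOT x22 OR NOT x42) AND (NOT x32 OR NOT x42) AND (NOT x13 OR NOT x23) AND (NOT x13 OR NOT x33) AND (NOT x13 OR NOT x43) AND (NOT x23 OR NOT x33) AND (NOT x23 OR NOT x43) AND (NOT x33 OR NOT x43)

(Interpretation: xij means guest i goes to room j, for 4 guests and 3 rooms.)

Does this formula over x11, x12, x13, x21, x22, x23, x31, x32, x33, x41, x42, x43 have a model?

Unsatisfiable

Try x11 = false.
Try x12 = true.
Unit clause (NOT x22) forces x22 = false.
Unit clause (NOT x32) forces x32 = false.
Unit clause (NOT x42) forces x42 = false.
Try x21 = true.
Unit clause (NOT x31) forces x31 = false.
Unit clause (x33) forces x33 = true.
Unit clause (NOT x41) forces x41 = false.
Unit clause (x43) forces x43 = true.
That conflicts with the unit clause (NOT x43).
Undo x21 and try x21 = false.
Unit clause (x23) forces x23 = true.
Unit clause (NOT x13) forces x13 = false.
Unit clause (NOT x33) forces x33 = false.
Unit clause (x31) forces x31 = true.
Unit clause (NOT x41) forces x41 = false.
Unit clause (x43) forces x43 = true.
That conflicts with the unit clause (NOT x43).
Either choice for x21 ends in contradiction.
Undo x12 and try x12 = false.
Unit clause (x13) forces x13 = true.
Unit clause (NOT x23) forces x23 = false.
Unit clause (NOT x33) forces x33 = false.
Unit clause (NOT x43) forces x43 = false.
Try x21 = true.
Unit clause (NOT x31) forces x31 = false.
Unit clause (x32) forces x32 = true.
Unit clause (NOT x41) forces x41 = false.
Unit clause (x42) forces x42 = true.
That conflicts with the unit clause (NOT x42).
Undo x21 and try x21 = false.
Unit clause (x22) forces x22 = true.
Unit clause (NOT x32) forces x32 = false.
Unit clause (x31) forces x31 = true.
Unit clause (NOT x41) forces x41 = false.
Unit clause (x42) forces x42 = true.
That conflicts with the unit clause (NOT x42).
Either choice for x21 ends in contradiction.
Either choice for x12 ends in contradiction.
Undo x11 and try x11 = true.
Unit clause (NOT x21) forces x21 = false.
Unit clause (NOT x31) forces x31 = false.
Unit clause (NOT x41) forces x41 = false.
Try x22 = true.
Unit clause (NOT x12) forces x12 = false.
Unit clause (NOT x32) forces x32 = false.
Unit clause (x33) forces x33 = true.
Unit clause (NOT x42) forces x42 = false.
Unit clause (x43) forces x43 = true.
That conflicts with the unit clause (NOT x43).
Undo x22 and try x22 = false.
Unit clause (x23) forces x23 = true.
Unit clause (NOT x13) forces x13 = false.
Unit clause (NOT x33) forces x33 = false.
Unit clause (x32) forces x32 = true.
Unit clause (NOT x12) forces x12 = false.
Unit clause (NOT x42) forces x42 = false.
Unit clause (x43) forces x43 = true.
That conflicts with the unit clause (NOT x43).
Either choice for x22 ends in contradiction.
Either choice for x11 ends in contradiction.
No assignment satisfies every clause.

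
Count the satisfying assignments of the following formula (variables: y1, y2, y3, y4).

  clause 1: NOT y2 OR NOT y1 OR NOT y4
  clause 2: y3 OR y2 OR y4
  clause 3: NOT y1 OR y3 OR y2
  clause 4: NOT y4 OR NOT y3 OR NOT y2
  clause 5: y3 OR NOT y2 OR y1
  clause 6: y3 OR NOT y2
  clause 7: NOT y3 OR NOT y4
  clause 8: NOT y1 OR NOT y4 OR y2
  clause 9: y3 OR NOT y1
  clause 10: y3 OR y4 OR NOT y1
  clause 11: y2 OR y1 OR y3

There are 2^4 = 16 truth assignments over (y1, y2, y3, y4).
Check each against the 11 clauses (columns in the order y1, y2, y3, y4):
  F F F F  ✗ fails (y3 OR y2 OR y4)
  F F F T  ✗ fails (y2 OR y1 OR y3)
  F F T F  ✓ satisfies all
  F F T T  ✗ fails (NOT y3 OR NOT y4)
  F T F F  ✗ fails (y3 OR NOT y2 OR y1)
  F T F T  ✗ fails (y3 OR NOT y2 OR y1)
  F T T F  ✓ satisfies all
  F T T T  ✗ fails (NOT y4 OR NOT y3 OR NOT y2)
  T F F F  ✗ fails (y3 OR y2 OR y4)
  T F F T  ✗ fails (NOT y1 OR y3 OR y2)
  T F T F  ✓ satisfies all
  T F T T  ✗ fails (NOT y3 OR NOT y4)
  T T F F  ✗ fails (y3 OR NOT y2)
  T T F T  ✗ fails (NOT y2 OR NOT y1 OR NOT y4)
  T T T F  ✓ satisfies all
  T T T T  ✗ fails (NOT y2 OR NOT y1 OR NOT y4)
4 of the 16 rows are models.

4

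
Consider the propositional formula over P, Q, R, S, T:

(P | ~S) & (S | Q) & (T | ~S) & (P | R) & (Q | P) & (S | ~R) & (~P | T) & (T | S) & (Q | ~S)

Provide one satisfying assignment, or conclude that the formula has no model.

P: 1; Q: 1; R: 0; S: 0; T: 1

Try P = 1.
The clause (T) is unit, so T = 1.
Try S = 0.
The clause (Q) is unit, so Q = 1.
The clause (~R) is unit, so R = 0.
All clauses are satisfied.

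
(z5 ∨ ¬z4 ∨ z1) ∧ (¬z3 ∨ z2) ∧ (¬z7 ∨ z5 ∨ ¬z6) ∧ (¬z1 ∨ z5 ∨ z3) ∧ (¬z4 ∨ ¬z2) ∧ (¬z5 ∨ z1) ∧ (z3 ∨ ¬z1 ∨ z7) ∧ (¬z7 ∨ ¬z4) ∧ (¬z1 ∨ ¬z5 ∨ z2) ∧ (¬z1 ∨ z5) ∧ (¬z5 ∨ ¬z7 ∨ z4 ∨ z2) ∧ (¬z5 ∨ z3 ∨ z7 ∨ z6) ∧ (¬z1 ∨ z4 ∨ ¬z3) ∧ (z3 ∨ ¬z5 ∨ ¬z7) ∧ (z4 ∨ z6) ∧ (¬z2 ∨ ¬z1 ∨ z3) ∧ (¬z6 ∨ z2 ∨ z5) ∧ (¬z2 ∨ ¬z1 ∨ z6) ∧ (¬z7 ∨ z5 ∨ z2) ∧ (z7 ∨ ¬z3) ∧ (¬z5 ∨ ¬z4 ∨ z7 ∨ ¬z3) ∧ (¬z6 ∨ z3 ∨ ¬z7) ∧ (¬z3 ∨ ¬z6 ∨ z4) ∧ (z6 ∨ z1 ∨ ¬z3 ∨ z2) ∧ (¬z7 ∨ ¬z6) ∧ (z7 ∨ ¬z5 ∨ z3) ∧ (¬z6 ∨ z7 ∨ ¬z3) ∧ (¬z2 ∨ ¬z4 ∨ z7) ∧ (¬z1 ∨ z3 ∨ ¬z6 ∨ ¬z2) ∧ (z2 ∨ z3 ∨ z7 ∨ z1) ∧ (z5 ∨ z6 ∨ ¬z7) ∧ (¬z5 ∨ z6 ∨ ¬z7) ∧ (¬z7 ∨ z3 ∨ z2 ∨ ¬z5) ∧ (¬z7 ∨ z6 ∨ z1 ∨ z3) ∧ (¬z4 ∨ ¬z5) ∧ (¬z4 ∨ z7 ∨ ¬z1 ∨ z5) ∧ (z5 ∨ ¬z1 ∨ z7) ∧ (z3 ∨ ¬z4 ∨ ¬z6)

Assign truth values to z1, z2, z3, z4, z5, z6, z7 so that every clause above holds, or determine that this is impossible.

Suppose z3 = False.
Suppose z1 = False.
From the singleton clause (¬z5), z5 = False.
From the singleton clause (¬z4), z4 = False.
From the singleton clause (z6), z6 = True.
From the singleton clause (¬z7), z7 = False.
From the singleton clause (z2), z2 = True.
All clauses are satisfied.

z1 ↦ False; z2 ↦ True; z3 ↦ False; z4 ↦ False; z5 ↦ False; z6 ↦ True; z7 ↦ False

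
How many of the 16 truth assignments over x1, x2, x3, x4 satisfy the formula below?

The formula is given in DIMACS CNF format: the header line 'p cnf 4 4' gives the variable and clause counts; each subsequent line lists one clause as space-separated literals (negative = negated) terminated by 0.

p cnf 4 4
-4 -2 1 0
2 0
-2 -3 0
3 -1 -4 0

There are 2^4 = 16 truth assignments over (x1, x2, x3, x4).
Check each against the 4 clauses (columns in the order x1, x2, x3, x4):
  F F F F  ✗ fails (x2)
  F F F T  ✗ fails (x2)
  F F T F  ✗ fails (x2)
  F F T T  ✗ fails (x2)
  F T F F  ✓ satisfies all
  F T F T  ✗ fails (¬x4 ∨ ¬x2 ∨ x1)
  F T T F  ✗ fails (¬x2 ∨ ¬x3)
  F T T T  ✗ fails (¬x4 ∨ ¬x2 ∨ x1)
  T F F F  ✗ fails (x2)
  T F F T  ✗ fails (x2)
  T F T F  ✗ fails (x2)
  T F T T  ✗ fails (x2)
  T T F F  ✓ satisfies all
  T T F T  ✗ fails (x3 ∨ ¬x1 ∨ ¬x4)
  T T T F  ✗ fails (¬x2 ∨ ¬x3)
  T T T T  ✗ fails (¬x2 ∨ ¬x3)
2 of the 16 rows are models.

2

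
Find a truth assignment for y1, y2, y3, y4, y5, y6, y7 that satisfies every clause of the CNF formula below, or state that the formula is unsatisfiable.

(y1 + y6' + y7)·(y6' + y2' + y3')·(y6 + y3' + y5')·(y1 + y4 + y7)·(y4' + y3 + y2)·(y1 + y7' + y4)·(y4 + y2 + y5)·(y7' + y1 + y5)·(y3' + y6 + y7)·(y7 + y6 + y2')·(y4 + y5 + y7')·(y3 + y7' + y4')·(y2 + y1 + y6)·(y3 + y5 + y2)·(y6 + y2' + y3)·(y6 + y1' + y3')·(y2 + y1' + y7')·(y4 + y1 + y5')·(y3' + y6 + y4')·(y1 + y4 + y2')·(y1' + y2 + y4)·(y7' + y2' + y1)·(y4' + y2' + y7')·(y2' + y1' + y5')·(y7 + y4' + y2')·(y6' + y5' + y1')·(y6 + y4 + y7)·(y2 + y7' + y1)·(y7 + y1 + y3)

y1=1, y2=0, y3=1, y4=1, y5=0, y6=1, y7=0

Try y1 = 1.
Try y6 = 1.
(y5') alone gives y5 = 0.
Try y2 = 0.
(y4) alone gives y4 = 1.
(y3) alone gives y3 = 1.
(y7') alone gives y7 = 0.
All clauses are satisfied.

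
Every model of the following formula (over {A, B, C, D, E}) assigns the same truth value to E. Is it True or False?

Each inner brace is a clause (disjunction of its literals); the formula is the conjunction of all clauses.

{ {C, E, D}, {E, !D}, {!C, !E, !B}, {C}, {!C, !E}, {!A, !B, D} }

Suppose E = true.
The clause (C) is unit, so C = true.
That conflicts with the unit clause (!C).
So every satisfying assignment has E = False.

False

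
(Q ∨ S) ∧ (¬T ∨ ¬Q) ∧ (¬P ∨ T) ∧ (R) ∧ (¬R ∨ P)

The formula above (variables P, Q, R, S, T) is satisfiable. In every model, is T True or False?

Suppose T = False.
Unit clause (¬P) forces P = False.
Unit clause (R) forces R = True.
But (¬R) is also a unit clause — contradiction.
So every satisfying assignment has T = True.

True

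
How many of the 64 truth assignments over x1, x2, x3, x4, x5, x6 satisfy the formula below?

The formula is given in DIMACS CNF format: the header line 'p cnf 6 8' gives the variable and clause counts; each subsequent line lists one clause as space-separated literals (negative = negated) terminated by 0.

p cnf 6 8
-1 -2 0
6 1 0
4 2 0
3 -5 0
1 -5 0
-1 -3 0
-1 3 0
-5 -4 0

There are 2^6 = 64 truth assignments over (x1, x2, x3, x4, x5, x6).
Split on x5. With x5 = True, the clauses containing x5 are satisfied and ¬x5 drops from the rest; 0 of the 2^5 = 32 assignments to the other variables satisfy what remains.
With x5 = False, by the same count on the reduced clause set, 6 assignments work.
Total: 0 + 6 = 6.

6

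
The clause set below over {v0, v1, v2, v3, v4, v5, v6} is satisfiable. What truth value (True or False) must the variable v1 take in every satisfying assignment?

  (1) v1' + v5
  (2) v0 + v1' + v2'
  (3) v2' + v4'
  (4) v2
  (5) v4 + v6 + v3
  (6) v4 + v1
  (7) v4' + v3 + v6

Suppose v1 = 0.
(v2) alone gives v2 = 1.
(v4') alone gives v4 = 0.
But (v4) is also a unit clause — contradiction.
So every satisfying assignment has v1 = True.

True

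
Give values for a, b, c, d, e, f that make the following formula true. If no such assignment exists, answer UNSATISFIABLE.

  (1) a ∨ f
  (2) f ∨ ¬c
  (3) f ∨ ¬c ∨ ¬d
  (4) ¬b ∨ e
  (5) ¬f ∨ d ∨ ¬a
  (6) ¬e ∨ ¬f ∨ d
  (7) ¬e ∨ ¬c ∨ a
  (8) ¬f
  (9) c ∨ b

a=True; b=True; c=False; d=False; e=True; f=False

(¬f) alone gives f = False.
(a) alone gives a = True.
(¬c) alone gives c = False.
(b) alone gives b = True.
(e) alone gives e = True.
All clauses hold; d can take either value.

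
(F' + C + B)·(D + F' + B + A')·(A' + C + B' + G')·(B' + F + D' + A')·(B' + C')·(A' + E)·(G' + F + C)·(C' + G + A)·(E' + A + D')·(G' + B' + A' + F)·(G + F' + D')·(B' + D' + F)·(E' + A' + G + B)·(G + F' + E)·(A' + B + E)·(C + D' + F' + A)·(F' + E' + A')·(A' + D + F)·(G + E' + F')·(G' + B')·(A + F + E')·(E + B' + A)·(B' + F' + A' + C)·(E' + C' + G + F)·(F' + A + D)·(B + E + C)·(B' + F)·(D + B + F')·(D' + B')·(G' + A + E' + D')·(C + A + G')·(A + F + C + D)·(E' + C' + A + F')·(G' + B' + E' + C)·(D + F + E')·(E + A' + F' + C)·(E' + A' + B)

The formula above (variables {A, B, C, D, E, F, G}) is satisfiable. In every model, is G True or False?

Suppose G = 0.
Try B = 0.
Try F = 0.
Try A = 0.
(C') alone gives C = 0.
(E') alone gives E = 0.
That conflicts with the unit clause (E).
That branch fails; take A = 1 instead.
(E) alone gives E = 1.
That conflicts with the unit clause (E').
Both values of A lead to a conflict.
That branch fails; take F = 1 instead.
(C) alone gives C = 1.
(A) alone gives A = 1.
(D) alone gives D = 1.
That conflicts with the unit clause (D').
Both values of F lead to a conflict.
That branch fails; take B = 1 instead.
(C') alone gives C = 0.
(F) alone gives F = 1.
(D') alone gives D = 0.
(E) alone gives E = 1.
That conflicts with the unit clause (E').
Both values of B lead to a conflict.
So every satisfying assignment has G = True.

True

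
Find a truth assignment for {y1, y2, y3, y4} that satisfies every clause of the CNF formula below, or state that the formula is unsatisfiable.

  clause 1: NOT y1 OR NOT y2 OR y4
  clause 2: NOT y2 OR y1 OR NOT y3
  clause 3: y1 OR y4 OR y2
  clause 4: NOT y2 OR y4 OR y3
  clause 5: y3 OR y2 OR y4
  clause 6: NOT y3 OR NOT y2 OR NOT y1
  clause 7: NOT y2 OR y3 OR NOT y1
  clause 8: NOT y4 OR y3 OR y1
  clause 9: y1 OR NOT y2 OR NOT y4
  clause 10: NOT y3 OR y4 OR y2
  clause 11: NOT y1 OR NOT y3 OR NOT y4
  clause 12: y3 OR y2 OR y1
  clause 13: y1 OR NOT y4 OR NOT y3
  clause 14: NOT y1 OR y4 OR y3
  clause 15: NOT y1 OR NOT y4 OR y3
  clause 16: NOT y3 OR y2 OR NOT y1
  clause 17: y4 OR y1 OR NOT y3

UNSATISFIABLE

Try y1 = false.
Try y2 = false.
(y4) alone gives y4 = true.
(y3) alone gives y3 = true.
Now (NOT y3) is unsatisfied and unit — conflict.
That branch fails; take y2 = true instead.
(NOT y3) alone gives y3 = false.
(y4) alone gives y4 = true.
Now (NOT y4) is unsatisfied and unit — conflict.
Neither y2 = true nor y2 = false works.
That branch fails; take y1 = true instead.
Try y2 = false.
(NOT y3) alone gives y3 = false.
(y4) alone gives y4 = true.
Now (NOT y4) is unsatisfied and unit — conflict.
That branch fails; take y2 = true instead.
(y4) alone gives y4 = true.
(NOT y3) alone gives y3 = false.
Now (y3) is unsatisfied and unit — conflict.
Neither y2 = true nor y2 = false works.
Neither y1 = true nor y1 = false works.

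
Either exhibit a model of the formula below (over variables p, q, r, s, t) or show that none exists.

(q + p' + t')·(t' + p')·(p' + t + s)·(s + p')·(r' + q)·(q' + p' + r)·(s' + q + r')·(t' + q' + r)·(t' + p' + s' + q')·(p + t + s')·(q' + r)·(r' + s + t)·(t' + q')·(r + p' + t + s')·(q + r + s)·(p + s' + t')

Try t = 0.
Try p = 1.
From the singleton clause (s), s = 1.
From the singleton clause (r), r = 1.
From the singleton clause (q), q = 1.
Every clause now holds.

p ↦ 1, q ↦ 1, r ↦ 1, s ↦ 1, t ↦ 0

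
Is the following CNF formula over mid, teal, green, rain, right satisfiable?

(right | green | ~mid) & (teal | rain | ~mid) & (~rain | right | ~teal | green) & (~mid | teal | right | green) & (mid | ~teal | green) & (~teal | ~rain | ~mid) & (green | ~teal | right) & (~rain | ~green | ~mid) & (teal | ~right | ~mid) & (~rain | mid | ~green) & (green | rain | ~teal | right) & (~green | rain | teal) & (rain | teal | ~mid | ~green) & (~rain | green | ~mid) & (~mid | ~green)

Yes

Case mid = 0:
Case teal = 1:
From the singleton clause (green), green = 1.
From the singleton clause (~rain), rain = 0.
Every clause is now satisfied; right is unconstrained.
A satisfying assignment: mid ↦ 0, teal ↦ 1, green ↦ 1, rain ↦ 0, right ↦ 0.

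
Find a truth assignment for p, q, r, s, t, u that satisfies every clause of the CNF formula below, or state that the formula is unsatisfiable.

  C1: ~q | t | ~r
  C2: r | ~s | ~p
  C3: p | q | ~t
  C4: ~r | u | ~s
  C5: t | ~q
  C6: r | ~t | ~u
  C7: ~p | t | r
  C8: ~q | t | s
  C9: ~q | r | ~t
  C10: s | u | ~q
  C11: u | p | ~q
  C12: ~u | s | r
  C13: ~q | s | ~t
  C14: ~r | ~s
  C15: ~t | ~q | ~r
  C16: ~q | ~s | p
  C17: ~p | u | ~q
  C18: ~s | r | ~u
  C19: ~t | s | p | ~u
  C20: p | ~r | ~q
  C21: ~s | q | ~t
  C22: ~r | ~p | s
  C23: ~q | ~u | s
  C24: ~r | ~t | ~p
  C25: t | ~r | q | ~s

p: 0; q: 0; r: 1; s: 0; t: 0; u: 1

Branch on t: set t = 0.
Unit clause (~q) forces q = 0.
Branch on p: set p = 0.
Branch on r: set r = 1.
Unit clause (~s) forces s = 0.
No clause remains; u is free.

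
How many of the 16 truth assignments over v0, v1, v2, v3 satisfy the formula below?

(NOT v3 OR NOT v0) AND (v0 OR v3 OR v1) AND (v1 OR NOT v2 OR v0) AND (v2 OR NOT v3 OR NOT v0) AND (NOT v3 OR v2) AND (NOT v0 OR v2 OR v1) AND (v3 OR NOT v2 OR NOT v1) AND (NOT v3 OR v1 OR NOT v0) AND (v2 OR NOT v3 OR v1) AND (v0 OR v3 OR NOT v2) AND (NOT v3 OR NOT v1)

There are 2^4 = 16 truth assignments over (v0, v1, v2, v3).
Check each against the 11 clauses (columns in the order v0, v1, v2, v3):
  F F F F  ✗ fails (v0 OR v3 OR v1)
  F F F T  ✗ fails (NOT v3 OR v2)
  F F T F  ✗ fails (v0 OR v3 OR v1)
  F F T T  ✗ fails (v1 OR NOT v2 OR v0)
  F T F F  ✓ satisfies all
  F T F T  ✗ fails (NOT v3 OR v2)
  F T T F  ✗ fails (v3 OR NOT v2 OR NOT v1)
  F T T T  ✗ fails (NOT v3 OR NOT v1)
  T F F F  ✗ fails (NOT v0 OR v2 OR v1)
  T F F T  ✗ fails (NOT v3 OR NOT v0)
  T F T F  ✓ satisfies all
  T F T T  ✗ fails (NOT v3 OR NOT v0)
  T T F F  ✓ satisfies all
  T T F T  ✗ fails (NOT v3 OR NOT v0)
  T T T F  ✗ fails (v3 OR NOT v2 OR NOT v1)
  T T T T  ✗ fails (NOT v3 OR NOT v0)
3 of the 16 rows are models.

3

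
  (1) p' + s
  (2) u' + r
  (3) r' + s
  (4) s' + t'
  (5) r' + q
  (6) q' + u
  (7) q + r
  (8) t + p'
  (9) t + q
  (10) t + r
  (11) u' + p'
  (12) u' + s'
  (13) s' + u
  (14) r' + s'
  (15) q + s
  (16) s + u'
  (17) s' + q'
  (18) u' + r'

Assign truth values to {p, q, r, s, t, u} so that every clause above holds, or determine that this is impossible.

UNSATISFIABLE

Try p = 0.
Try u = 0.
Unit clause (q') forces q = 0.
Unit clause (r') forces r = 0.
But (r) is also a unit clause — contradiction.
Undo u and try u = 1.
Unit clause (r) forces r = 1.
But (r') is also a unit clause — contradiction.
Neither u = 1 nor u = 0 works.
Undo p and try p = 1.
Unit clause (s) forces s = 1.
Unit clause (t') forces t = 0.
But (t) is also a unit clause — contradiction.
Neither p = 1 nor p = 0 works.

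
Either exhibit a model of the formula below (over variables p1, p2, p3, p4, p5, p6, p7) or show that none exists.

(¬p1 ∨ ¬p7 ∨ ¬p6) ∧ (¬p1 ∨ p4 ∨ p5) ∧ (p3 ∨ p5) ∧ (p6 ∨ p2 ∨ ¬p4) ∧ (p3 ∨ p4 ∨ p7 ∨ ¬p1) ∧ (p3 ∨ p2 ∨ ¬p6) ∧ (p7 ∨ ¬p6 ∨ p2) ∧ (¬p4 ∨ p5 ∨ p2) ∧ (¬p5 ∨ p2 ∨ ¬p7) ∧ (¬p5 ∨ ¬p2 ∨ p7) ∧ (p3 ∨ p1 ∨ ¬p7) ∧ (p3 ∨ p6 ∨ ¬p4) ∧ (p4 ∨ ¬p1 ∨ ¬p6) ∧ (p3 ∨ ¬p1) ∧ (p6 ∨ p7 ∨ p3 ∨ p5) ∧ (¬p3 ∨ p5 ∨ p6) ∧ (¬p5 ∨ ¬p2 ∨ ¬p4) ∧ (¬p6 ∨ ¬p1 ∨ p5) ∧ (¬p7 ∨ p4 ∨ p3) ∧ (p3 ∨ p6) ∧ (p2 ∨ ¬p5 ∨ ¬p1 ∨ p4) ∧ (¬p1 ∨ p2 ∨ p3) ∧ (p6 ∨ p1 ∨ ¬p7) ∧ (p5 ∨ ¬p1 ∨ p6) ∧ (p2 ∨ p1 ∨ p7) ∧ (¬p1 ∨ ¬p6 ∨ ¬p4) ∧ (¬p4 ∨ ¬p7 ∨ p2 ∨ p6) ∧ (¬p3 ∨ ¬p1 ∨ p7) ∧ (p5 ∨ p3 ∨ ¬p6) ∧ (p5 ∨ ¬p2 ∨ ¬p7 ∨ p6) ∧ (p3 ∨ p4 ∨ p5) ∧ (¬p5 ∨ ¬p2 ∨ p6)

p1: False; p2: True; p3: True; p4: True; p5: False; p6: True; p7: True

Suppose p3 = True.
Suppose p5 = False.
From the singleton clause (p6), p6 = True.
From the singleton clause (¬p1), p1 = False.
Suppose p7 = True.
Suppose p4 = True.
From the singleton clause (p2), p2 = True.
This assignment satisfies each clause.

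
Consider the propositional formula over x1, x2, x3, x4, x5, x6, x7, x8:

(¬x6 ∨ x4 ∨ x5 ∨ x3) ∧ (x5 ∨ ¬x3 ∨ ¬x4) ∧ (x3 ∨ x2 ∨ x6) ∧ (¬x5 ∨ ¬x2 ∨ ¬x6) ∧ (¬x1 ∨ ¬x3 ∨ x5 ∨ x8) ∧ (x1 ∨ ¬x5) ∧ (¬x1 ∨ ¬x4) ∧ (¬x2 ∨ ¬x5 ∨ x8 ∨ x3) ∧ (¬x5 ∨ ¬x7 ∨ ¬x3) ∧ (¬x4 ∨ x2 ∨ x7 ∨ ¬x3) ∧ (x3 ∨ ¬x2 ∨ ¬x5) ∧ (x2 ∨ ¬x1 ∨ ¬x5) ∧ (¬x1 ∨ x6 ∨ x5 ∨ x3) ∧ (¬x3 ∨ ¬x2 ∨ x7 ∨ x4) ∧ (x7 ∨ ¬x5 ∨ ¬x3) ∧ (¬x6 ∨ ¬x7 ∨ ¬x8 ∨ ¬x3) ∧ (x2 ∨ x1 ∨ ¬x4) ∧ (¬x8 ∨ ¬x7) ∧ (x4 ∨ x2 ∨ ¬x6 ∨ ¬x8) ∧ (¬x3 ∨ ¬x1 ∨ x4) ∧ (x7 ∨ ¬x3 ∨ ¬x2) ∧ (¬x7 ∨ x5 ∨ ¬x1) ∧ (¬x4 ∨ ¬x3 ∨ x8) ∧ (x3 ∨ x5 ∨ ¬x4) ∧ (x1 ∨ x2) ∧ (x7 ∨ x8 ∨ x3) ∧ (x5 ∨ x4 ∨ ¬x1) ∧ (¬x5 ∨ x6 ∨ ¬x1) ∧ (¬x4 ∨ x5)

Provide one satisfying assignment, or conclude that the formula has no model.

Branch on x1: set x1 = False.
The clause (¬x5) is unit, so x5 = False.
The clause (x2) is unit, so x2 = True.
The clause (¬x4) is unit, so x4 = False.
Branch on x6: set x6 = False.
Branch on x3: set x3 = False.
Branch on x8: set x8 = True.
The clause (¬x7) is unit, so x7 = False.
Every clause now holds.

x1: False; x2: True; x3: False; x4: False; x5: False; x6: False; x7: False; x8: True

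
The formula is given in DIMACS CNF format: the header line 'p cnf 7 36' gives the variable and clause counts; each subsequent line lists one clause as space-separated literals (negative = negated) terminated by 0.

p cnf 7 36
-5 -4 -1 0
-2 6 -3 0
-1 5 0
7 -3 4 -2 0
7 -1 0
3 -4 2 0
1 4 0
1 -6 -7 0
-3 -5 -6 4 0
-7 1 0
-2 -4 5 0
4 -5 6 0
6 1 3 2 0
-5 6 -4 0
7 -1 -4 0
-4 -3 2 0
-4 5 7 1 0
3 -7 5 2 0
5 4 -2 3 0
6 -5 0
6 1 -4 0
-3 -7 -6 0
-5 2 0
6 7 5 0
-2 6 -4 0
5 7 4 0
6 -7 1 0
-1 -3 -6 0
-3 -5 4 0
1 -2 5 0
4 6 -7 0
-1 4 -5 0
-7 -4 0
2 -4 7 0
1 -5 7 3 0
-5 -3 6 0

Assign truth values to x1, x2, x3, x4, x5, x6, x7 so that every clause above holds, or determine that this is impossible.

Try x1 = False.
The clause (x4) is unit, so x4 = True.
The clause (¬x7) is unit, so x7 = False.
The clause (x5) is unit, so x5 = True.
The clause (x6) is unit, so x6 = True.
The clause (x2) is unit, so x2 = True.
The clause (x3) is unit, so x3 = True.
This assignment satisfies each clause.

x1: False, x2: True, x3: True, x4: True, x5: True, x6: True, x7: False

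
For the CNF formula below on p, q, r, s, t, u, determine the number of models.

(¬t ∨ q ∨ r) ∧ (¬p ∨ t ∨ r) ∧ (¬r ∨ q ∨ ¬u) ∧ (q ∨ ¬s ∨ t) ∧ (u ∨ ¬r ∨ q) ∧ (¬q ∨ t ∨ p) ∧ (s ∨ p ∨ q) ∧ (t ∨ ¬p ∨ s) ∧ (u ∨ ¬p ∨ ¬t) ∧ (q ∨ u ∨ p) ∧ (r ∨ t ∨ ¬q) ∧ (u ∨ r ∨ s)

There are 2^6 = 64 truth assignments over (p, q, r, s, t, u).
Split on t. With t = True, the clauses containing t are satisfied and ¬t drops from the rest; 11 of the 2^5 = 32 assignments to the other variables satisfy what remains.
With t = False, by the same count on the reduced clause set, 2 assignments work.
(One model: p=F, q=T, r=F, s=F, t=T, u=T.)
Total: 11 + 2 = 13.

13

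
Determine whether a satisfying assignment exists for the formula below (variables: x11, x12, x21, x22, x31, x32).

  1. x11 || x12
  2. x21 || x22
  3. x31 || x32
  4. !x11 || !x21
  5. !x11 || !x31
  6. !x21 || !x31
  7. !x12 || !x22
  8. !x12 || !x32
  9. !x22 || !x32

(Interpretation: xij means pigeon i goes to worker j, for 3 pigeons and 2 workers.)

Case x11 = true:
(!x21) alone gives x21 = false.
(x22) alone gives x22 = true.
(!x31) alone gives x31 = false.
(x32) alone gives x32 = true.
But (!x32) is also a unit clause — contradiction.
Undo x11 and try x11 = false.
(x12) alone gives x12 = true.
(!x22) alone gives x22 = false.
(x21) alone gives x21 = true.
(!x31) alone gives x31 = false.
(x32) alone gives x32 = true.
But (!x32) is also a unit clause — contradiction.
Neither x11 = true nor x11 = false works.
No assignment satisfies every clause.

No, unsatisfiable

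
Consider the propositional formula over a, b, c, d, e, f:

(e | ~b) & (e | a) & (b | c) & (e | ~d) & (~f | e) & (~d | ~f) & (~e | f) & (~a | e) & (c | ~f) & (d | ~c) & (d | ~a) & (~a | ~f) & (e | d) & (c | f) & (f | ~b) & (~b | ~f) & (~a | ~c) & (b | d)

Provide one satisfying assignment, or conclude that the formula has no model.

Case e = 1:
The clause (f) is unit, so f = 1.
The clause (~d) is unit, so d = 0.
The clause (c) is unit, so c = 1.
Now (~c) is unsatisfied and unit — conflict.
That branch fails; take e = 0 instead.
The clause (~b) is unit, so b = 0.
The clause (a) is unit, so a = 1.
Now (~a) is unsatisfied and unit — conflict.
Either choice for e ends in contradiction.

UNSATISFIABLE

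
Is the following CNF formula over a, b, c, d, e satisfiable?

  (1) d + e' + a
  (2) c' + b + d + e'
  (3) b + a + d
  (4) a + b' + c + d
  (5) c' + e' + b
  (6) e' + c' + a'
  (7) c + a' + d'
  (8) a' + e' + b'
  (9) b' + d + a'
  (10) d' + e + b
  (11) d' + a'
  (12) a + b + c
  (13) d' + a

Satisfiable

Try d = 0.
Try e = 0.
Try b = 1.
From the singleton clause (a'), a = 0.
From the singleton clause (c), c = 1.
All clauses are satisfied.
A satisfying assignment: a ↦ 0, b ↦ 1, c ↦ 1, d ↦ 0, e ↦ 0.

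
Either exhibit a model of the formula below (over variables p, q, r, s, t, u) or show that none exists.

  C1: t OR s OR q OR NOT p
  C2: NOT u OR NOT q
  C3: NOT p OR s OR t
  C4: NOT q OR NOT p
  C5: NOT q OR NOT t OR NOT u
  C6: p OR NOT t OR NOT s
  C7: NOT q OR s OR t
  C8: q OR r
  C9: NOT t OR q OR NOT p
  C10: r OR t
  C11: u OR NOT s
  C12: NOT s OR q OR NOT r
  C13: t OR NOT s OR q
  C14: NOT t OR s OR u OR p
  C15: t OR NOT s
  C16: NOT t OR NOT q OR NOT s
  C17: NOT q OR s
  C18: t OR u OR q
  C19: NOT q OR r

p ↦ false; q ↦ false; r ↦ true; s ↦ false; t ↦ false; u ↦ true

Branch on u: set u = true.
The clause (NOT q) is unit, so q = false.
The clause (r) is unit, so r = true.
The clause (NOT s) is unit, so s = false.
Branch on t: set t = false.
The clause (NOT p) is unit, so p = false.
All clauses are satisfied.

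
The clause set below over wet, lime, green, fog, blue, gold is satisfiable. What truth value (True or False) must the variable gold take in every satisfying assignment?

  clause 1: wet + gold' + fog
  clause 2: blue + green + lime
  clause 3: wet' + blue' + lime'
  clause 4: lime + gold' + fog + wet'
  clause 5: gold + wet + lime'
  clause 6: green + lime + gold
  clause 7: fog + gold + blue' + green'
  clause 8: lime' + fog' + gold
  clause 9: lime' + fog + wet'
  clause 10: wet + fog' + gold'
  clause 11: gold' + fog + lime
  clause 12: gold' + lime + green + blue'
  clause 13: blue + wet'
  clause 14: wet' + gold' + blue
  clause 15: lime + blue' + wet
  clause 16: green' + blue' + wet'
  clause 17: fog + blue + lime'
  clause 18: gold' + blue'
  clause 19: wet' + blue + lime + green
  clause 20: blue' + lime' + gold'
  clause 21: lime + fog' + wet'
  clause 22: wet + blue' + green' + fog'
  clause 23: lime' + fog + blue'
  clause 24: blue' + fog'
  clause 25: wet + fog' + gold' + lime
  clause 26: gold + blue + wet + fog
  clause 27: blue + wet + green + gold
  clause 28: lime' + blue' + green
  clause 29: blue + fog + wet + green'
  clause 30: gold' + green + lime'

False

Suppose gold = 1.
The clause (blue') is unit, so blue = 0.
The clause (wet') is unit, so wet = 0.
The clause (fog) is unit, so fog = 1.
That conflicts with the unit clause (fog').
So every satisfying assignment has gold = False.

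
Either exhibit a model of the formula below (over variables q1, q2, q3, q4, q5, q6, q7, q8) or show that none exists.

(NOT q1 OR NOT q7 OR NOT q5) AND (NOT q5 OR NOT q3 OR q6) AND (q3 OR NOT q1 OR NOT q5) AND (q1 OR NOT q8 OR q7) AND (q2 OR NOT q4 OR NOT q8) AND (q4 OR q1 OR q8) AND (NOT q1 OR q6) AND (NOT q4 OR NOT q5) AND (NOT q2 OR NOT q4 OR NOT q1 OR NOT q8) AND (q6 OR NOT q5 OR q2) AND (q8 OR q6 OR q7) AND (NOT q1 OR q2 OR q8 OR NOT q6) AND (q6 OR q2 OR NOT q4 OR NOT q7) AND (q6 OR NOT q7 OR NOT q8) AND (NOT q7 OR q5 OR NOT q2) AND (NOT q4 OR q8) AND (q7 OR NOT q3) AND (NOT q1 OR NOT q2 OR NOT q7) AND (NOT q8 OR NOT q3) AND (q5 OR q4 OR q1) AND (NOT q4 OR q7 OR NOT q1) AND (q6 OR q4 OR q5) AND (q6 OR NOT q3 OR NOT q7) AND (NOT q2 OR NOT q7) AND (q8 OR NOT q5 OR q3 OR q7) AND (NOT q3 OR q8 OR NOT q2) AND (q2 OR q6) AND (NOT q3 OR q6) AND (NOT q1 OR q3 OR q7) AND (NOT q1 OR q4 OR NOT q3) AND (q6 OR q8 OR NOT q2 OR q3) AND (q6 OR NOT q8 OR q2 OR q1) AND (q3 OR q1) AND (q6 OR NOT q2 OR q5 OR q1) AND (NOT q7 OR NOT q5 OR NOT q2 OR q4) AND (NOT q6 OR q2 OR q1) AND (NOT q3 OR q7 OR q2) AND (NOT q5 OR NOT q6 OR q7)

q1 ↦ true,  q2 ↦ false,  q3 ↦ false,  q4 ↦ false,  q5 ↦ false,  q6 ↦ true,  q7 ↦ true,  q8 ↦ true

Try q1 = true.
Unit clause (q6) forces q6 = true.
Try q7 = true.
Unit clause (NOT q5) forces q5 = false.
Unit clause (NOT q2) forces q2 = false.
Unit clause (q8) forces q8 = true.
Unit clause (NOT q4) forces q4 = false.
Unit clause (NOT q3) forces q3 = false.
This assignment satisfies each clause.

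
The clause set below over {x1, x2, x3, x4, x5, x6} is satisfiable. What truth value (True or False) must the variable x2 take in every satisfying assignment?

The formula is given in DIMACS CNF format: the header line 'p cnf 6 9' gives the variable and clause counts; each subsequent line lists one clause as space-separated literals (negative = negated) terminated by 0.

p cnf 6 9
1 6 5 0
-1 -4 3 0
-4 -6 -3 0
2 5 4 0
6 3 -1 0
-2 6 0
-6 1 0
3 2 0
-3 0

True

Suppose x2 = False.
The clause (x3) is unit, so x3 = True.
But (¬x3) is also a unit clause — contradiction.
So every satisfying assignment has x2 = True.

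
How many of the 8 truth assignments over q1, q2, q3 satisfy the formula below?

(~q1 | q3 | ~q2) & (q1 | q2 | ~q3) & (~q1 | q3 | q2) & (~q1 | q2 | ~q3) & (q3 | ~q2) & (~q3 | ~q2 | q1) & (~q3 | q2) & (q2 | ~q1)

There are 2^3 = 8 truth assignments over (q1, q2, q3).
Check each against the 8 clauses (columns in the order q1, q2, q3):
  F F F  ✓ satisfies all
  F F T  ✗ fails (q1 | q2 | ~q3)
  F T F  ✗ fails (q3 | ~q2)
  F T T  ✗ fails (~q3 | ~q2 | q1)
  T F F  ✗ fails (~q1 | q3 | q2)
  T F T  ✗ fails (~q1 | q2 | ~q3)
  T T F  ✗ fails (~q1 | q3 | ~q2)
  T T T  ✓ satisfies all
2 of the 8 rows are models.

2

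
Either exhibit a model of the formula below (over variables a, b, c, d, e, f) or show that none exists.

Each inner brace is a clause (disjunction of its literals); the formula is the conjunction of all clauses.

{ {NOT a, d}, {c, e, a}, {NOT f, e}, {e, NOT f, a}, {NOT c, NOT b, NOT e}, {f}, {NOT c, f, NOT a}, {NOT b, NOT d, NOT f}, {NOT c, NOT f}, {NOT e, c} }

UNSATISFIABLE

The clause (f) is unit, so f = true.
The clause (e) is unit, so e = true.
The clause (NOT c) is unit, so c = false.
That conflicts with the unit clause (c).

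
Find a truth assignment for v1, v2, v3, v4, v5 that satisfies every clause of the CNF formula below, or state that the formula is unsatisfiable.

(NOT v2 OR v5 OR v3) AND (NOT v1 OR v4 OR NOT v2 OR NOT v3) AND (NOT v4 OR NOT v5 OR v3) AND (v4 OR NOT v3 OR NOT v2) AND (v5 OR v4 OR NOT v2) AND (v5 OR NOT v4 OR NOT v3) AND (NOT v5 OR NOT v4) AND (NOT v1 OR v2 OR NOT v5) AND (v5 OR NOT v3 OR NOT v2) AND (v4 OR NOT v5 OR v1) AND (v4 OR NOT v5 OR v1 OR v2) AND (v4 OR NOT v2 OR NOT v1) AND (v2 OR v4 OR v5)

v1 ↦ false,  v2 ↦ false,  v3 ↦ false,  v4 ↦ true,  v5 ↦ false

Suppose v5 = false.
Suppose v2 = false.
From the singleton clause (v4), v4 = true.
From the singleton clause (NOT v3), v3 = false.
All clauses hold; v1 can take either value.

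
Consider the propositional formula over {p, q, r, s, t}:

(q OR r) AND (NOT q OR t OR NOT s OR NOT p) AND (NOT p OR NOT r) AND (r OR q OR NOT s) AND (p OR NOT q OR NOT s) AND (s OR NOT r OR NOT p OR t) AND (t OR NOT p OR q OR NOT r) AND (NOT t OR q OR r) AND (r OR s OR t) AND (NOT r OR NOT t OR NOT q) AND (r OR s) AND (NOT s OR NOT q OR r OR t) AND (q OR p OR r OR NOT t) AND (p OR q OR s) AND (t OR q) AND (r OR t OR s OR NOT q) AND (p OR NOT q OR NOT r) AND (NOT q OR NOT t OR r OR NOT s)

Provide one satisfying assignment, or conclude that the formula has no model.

p ↦ false, q ↦ false, r ↦ true, s ↦ true, t ↦ true

Case q = false:
From the singleton clause (r), r = true.
From the singleton clause (NOT p), p = false.
From the singleton clause (s), s = true.
From the singleton clause (t), t = true.
All clauses are satisfied.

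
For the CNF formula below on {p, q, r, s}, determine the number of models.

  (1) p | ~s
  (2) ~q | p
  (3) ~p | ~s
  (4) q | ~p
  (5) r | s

2

There are 2^4 = 16 truth assignments over (p, q, r, s).
Check each against the 5 clauses (columns in the order p, q, r, s):
  F F F F  ✗ fails (r | s)
  F F F T  ✗ fails (p | ~s)
  F F T F  ✓ satisfies all
  F F T T  ✗ fails (p | ~s)
  F T F F  ✗ fails (~q | p)
  F T F T  ✗ fails (p | ~s)
  F T T F  ✗ fails (~q | p)
  F T T T  ✗ fails (p | ~s)
  T F F F  ✗ fails (q | ~p)
  T F F T  ✗ fails (~p | ~s)
  T F T F  ✗ fails (q | ~p)
  T F T T  ✗ fails (~p | ~s)
  T T F F  ✗ fails (r | s)
  T T F T  ✗ fails (~p | ~s)
  T T T F  ✓ satisfies all
  T T T T  ✗ fails (~p | ~s)
2 of the 16 rows are models.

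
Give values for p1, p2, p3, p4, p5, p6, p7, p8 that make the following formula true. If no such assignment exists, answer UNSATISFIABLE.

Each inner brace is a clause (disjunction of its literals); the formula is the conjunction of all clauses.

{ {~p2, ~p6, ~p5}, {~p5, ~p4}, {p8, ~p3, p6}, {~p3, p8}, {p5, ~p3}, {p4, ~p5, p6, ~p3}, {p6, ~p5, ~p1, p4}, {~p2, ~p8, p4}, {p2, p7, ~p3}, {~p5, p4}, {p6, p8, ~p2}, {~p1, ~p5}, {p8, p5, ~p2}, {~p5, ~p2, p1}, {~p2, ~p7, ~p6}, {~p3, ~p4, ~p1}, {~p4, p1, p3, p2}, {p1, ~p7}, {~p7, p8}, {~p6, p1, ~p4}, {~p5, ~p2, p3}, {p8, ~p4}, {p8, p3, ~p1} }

Branch on p5: set p5 = 0.
Unit clause (~p3) forces p3 = 0.
Branch on p8: set p8 = 1.
Branch on p2: set p2 = 0.
Branch on p4: set p4 = 1.
Unit clause (p1) forces p1 = 1.
All clauses hold; p6, p7 can take either value.

p1: 1, p2: 0, p3: 0, p4: 1, p5: 0, p6: 0, p7: 1, p8: 1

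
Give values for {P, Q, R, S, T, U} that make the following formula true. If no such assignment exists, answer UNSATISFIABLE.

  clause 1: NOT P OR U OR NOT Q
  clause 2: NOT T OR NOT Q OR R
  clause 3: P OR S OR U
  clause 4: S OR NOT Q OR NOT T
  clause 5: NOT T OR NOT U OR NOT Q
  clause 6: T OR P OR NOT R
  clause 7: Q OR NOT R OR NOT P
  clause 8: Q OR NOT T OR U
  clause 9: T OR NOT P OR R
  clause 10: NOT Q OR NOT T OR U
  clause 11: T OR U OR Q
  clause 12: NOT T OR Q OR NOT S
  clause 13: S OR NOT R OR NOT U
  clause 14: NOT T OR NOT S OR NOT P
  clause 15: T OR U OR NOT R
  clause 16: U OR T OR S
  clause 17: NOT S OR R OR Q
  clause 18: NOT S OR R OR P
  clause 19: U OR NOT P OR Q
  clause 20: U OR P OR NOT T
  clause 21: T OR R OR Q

P=false,  Q=false,  R=false,  S=false,  T=true,  U=true

Suppose P = false.
Suppose S = false.
From the singleton clause (U), U = true.
From the singleton clause (NOT R), R = false.
Suppose T = true.
From the singleton clause (NOT Q), Q = false.
All clauses are satisfied.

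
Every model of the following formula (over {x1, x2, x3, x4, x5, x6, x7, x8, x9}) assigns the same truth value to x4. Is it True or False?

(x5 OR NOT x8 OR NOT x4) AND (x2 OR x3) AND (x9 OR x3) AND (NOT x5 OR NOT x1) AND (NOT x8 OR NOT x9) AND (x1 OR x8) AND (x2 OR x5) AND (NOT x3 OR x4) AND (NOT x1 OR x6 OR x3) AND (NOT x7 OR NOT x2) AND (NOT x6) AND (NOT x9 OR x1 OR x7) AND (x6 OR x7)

Suppose x4 = false.
From the singleton clause (NOT x3), x3 = false.
From the singleton clause (x2), x2 = true.
From the singleton clause (x9), x9 = true.
From the singleton clause (NOT x8), x8 = false.
From the singleton clause (x1), x1 = true.
From the singleton clause (NOT x5), x5 = false.
From the singleton clause (x6), x6 = true.
That conflicts with the unit clause (NOT x6).
So every satisfying assignment has x4 = True.

True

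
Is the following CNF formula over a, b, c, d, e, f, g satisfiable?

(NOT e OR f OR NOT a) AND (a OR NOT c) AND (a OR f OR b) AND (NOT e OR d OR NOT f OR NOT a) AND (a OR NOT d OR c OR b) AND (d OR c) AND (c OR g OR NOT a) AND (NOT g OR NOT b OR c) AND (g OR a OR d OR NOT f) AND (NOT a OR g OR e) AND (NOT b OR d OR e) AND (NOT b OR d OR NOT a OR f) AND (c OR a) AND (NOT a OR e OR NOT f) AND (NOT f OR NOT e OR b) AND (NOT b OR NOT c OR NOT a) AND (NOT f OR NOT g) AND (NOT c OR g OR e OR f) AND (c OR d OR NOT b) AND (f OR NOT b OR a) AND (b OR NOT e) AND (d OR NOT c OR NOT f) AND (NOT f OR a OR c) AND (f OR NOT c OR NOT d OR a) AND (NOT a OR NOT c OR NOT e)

Yes

Suppose a = true.
Suppose e = false.
The clause (g) is unit, so g = true.
The clause (NOT f) is unit, so f = false.
Suppose d = false.
The clause (c) is unit, so c = true.
The clause (NOT b) is unit, so b = false.
All clauses are satisfied.
A satisfying assignment: a ↦ true, b ↦ false, c ↦ true, d ↦ false, e ↦ false, f ↦ false, g ↦ true.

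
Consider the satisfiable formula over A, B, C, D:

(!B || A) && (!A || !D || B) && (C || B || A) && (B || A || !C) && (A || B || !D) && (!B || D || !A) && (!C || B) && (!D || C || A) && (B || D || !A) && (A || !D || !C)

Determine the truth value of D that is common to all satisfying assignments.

True

Suppose D = false.
Try B = false.
The clause (!C) is unit, so C = false.
The clause (A) is unit, so A = true.
Now (!A) is unsatisfied and unit — conflict.
Undo B and try B = true.
The clause (A) is unit, so A = true.
Now (!A) is unsatisfied and unit — conflict.
Both values of B lead to a conflict.
So every satisfying assignment has D = True.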